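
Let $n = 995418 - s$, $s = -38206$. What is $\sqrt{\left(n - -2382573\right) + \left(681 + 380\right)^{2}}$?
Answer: $\sqrt{4541918} \approx 2131.2$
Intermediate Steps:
$n = 1033624$ ($n = 995418 - -38206 = 995418 + 38206 = 1033624$)
$\sqrt{\left(n - -2382573\right) + \left(681 + 380\right)^{2}} = \sqrt{\left(1033624 - -2382573\right) + \left(681 + 380\right)^{2}} = \sqrt{\left(1033624 + 2382573\right) + 1061^{2}} = \sqrt{3416197 + 1125721} = \sqrt{4541918}$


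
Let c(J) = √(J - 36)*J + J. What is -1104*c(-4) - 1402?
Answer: 3014 + 8832*I*√10 ≈ 3014.0 + 27929.0*I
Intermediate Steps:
c(J) = J + J*√(-36 + J) (c(J) = √(-36 + J)*J + J = J*√(-36 + J) + J = J + J*√(-36 + J))
-1104*c(-4) - 1402 = -(-4416)*(1 + √(-36 - 4)) - 1402 = -(-4416)*(1 + √(-40)) - 1402 = -(-4416)*(1 + 2*I*√10) - 1402 = -1104*(-4 - 8*I*√10) - 1402 = (4416 + 8832*I*√10) - 1402 = 3014 + 8832*I*√10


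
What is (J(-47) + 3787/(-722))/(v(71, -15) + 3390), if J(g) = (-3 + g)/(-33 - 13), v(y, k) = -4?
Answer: -69051/56227916 ≈ -0.0012281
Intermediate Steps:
J(g) = 3/46 - g/46 (J(g) = (-3 + g)/(-46) = (-3 + g)*(-1/46) = 3/46 - g/46)
(J(-47) + 3787/(-722))/(v(71, -15) + 3390) = ((3/46 - 1/46*(-47)) + 3787/(-722))/(-4 + 3390) = ((3/46 + 47/46) + 3787*(-1/722))/3386 = (25/23 - 3787/722)*(1/3386) = -69051/16606*1/3386 = -69051/56227916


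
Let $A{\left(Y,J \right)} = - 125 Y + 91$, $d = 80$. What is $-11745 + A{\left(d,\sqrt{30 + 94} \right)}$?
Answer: $-21654$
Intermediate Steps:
$A{\left(Y,J \right)} = 91 - 125 Y$
$-11745 + A{\left(d,\sqrt{30 + 94} \right)} = -11745 + \left(91 - 10000\right) = -11745 - 9909 = -21654$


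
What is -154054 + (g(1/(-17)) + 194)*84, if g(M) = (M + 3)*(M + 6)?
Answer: -39387862/289 ≈ -1.3629e+5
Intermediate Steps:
g(M) = (3 + M)*(6 + M)
-154054 + (g(1/(-17)) + 194)*84 = -154054 + ((18 + (1/(-17))**2 + 9/(-17)) + 194)*84 = -154054 + ((18 + (-1/17)**2 + 9*(-1/17)) + 194)*84 = -154054 + ((18 + 1/289 - 9/17) + 194)*84 = -154054 + (5050/289 + 194)*84 = -154054 + (61116/289)*84 = -154054 + 5133744/289 = -39387862/289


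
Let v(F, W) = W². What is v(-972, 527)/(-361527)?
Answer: -277729/361527 ≈ -0.76821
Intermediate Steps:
v(-972, 527)/(-361527) = 527²/(-361527) = 277729*(-1/361527) = -277729/361527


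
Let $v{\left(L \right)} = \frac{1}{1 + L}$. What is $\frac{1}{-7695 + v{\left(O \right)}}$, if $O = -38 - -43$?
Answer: $- \frac{6}{46169} \approx -0.00012996$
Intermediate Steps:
$O = 5$ ($O = -38 + 43 = 5$)
$\frac{1}{-7695 + v{\left(O \right)}} = \frac{1}{-7695 + \frac{1}{1 + 5}} = \frac{1}{-7695 + \frac{1}{6}} = \frac{1}{- \frac{46169}{6}} = - \frac{6}{46169}$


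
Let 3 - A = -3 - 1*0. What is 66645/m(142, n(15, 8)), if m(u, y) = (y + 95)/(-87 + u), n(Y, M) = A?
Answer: 3665475/101 ≈ 36292.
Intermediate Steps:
A = 6 (A = 3 - (-3 - 1*0) = 3 - (-3 + 0) = 3 - 1*(-3) = 3 + 3 = 6)
n(Y, M) = 6
m(u, y) = (95 + y)/(-87 + u)
66645/m(142, n(15, 8)) = 66645/(((95 + 6)/(-87 + 142))) = 66645/((101/55)) = 66645/(((1/55)*101)) = 66645/(101/55) = 66645*(55/101) = 3665475/101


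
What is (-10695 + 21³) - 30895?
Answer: -32329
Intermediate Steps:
(-10695 + 21³) - 30895 = (-10695 + 9261) - 30895 = -1434 - 30895 = -32329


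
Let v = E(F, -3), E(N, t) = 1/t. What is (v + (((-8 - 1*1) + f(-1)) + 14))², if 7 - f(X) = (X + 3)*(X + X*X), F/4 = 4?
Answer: 1225/9 ≈ 136.11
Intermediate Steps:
F = 16 (F = 4*4 = 16)
f(X) = 7 - (3 + X)*(X + X²) (f(X) = 7 - (X + 3)*(X + X*X) = 7 - (3 + X)*(X + X²))
v = -⅓ (v = 1/(-3) = -⅓ ≈ -0.33333)
(v + (((-8 - 1*1) + f(-1)) + 14))² = (-⅓ + (((-8 - 1*1) + (7 - 1*(-1)³ - 4*(-1)² - 3*(-1))) + 14))² = (-⅓ + (((-8 - 1) + (7 - 1*(-1) - 4*1 + 3)) + 14))² = (-⅓ + ((-9 + (7 + 1 - 4 + 3)) + 14))² = (-⅓ + ((-9 + 7) + 14))² = (-⅓ + (-2 + 14))² = (-⅓ + 12)² = (35/3)² = 1225/9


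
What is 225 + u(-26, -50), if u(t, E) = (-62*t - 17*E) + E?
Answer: 2637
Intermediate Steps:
u(t, E) = -62*t - 16*E
225 + u(-26, -50) = 225 + (-62*(-26) - 16*(-50)) = 225 + (1612 + 800) = 225 + 2412 = 2637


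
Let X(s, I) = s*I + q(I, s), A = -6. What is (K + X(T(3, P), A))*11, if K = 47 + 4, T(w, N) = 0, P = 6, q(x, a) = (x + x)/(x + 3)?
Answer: 605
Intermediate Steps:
q(x, a) = 2*x/(3 + x) (q(x, a) = (2*x)/(3 + x) = 2*x/(3 + x))
X(s, I) = I*s + 2*I/(3 + I) (X(s, I) = s*I + 2*I/(3 + I) = I*s + 2*I/(3 + I))
K = 51
(K + X(T(3, P), A))*11 = (51 - 6*(2 + 0*(3 - 6))/(3 - 6))*11 = (51 - 6*(2 + 0*(-3))/(-3))*11 = (51 - 6*(-⅓)*(2 + 0))*11 = (51 - 6*(-⅓)*2)*11 = (51 + 4)*11 = 55*11 = 605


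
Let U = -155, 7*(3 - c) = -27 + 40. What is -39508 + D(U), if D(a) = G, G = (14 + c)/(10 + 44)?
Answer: -7466959/189 ≈ -39508.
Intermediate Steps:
c = 8/7 (c = 3 - (-27 + 40)/7 = 3 - ⅐*13 = 3 - 13/7 = 8/7 ≈ 1.1429)
G = 53/189 (G = (14 + 8/7)/(10 + 44) = (106/7)/54 = (106/7)*(1/54) = 53/189 ≈ 0.28042)
D(a) = 53/189
-39508 + D(U) = -39508 + 53/189 = -7466959/189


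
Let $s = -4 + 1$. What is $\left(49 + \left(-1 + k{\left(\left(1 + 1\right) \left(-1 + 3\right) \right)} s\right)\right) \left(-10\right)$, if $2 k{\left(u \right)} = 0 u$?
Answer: $-480$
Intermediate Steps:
$k{\left(u \right)} = 0$ ($k{\left(u \right)} = \frac{0 u}{2} = \frac{1}{2} \cdot 0 = 0$)
$s = -3$
$\left(49 + \left(-1 + k{\left(\left(1 + 1\right) \left(-1 + 3\right) \right)} s\right)\right) \left(-10\right) = \left(49 + \left(-1 + 0 \left(-3\right)\right)\right) \left(-10\right) = \left(49 + \left(-1 + 0\right)\right) \left(-10\right) = \left(49 - 1\right) \left(-10\right) = 48 \left(-10\right) = -480$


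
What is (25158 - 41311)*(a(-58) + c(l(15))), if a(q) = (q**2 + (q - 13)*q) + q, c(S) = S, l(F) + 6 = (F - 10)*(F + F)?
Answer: -122245904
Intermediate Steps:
l(F) = -6 + 2*F*(-10 + F) (l(F) = -6 + (F - 10)*(F + F) = -6 + (-10 + F)*(2*F) = -6 + 2*F*(-10 + F))
a(q) = q + q**2 + q*(-13 + q) (a(q) = (q**2 + (-13 + q)*q) + q = (q**2 + q*(-13 + q)) + q = q + q**2 + q*(-13 + q))
(25158 - 41311)*(a(-58) + c(l(15))) = (25158 - 41311)*(2*(-58)*(-6 - 58) + (-6 - 20*15 + 2*15**2)) = -16153*(2*(-58)*(-64) + (-6 - 300 + 2*225)) = -16153*(7424 + (-6 - 300 + 450)) = -16153*(7424 + 144) = -16153*7568 = -122245904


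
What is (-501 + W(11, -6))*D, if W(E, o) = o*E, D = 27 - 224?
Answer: 111699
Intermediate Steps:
D = -197
W(E, o) = E*o
(-501 + W(11, -6))*D = (-501 + 11*(-6))*(-197) = (-501 - 66)*(-197) = -567*(-197) = 111699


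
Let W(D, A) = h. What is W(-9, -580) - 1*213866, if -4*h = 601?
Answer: -856065/4 ≈ -2.1402e+5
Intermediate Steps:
h = -601/4 (h = -¼*601 = -601/4 ≈ -150.25)
W(D, A) = -601/4
W(-9, -580) - 1*213866 = -601/4 - 1*213866 = -601/4 - 213866 = -856065/4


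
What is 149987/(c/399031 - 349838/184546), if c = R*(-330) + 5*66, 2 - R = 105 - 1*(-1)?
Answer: -5522489462212981/66600844039 ≈ -82919.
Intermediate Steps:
R = -104 (R = 2 - (105 - 1*(-1)) = 2 - (105 + 1) = 2 - 1*106 = 2 - 106 = -104)
c = 34650 (c = -104*(-330) + 5*66 = 34320 + 330 = 34650)
149987/(c/399031 - 349838/184546) = 149987/(34650/399031 - 349838/184546) = 149987/(34650*(1/399031) - 349838*1/184546) = 149987/(34650/399031 - 174919/92273) = 149987/(-66600844039/36819787463) = 149987*(-36819787463/66600844039) = -5522489462212981/66600844039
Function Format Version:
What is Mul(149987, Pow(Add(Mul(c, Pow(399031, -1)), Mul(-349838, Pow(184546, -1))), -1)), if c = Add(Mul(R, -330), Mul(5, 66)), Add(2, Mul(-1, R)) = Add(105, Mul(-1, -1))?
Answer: Rational(-5522489462212981, 66600844039) ≈ -82919.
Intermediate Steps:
R = -104 (R = Add(2, Mul(-1, Add(105, Mul(-1, -1)))) = Add(2, Mul(-1, Add(105, 1))) = Add(2, Mul(-1, 106)) = Add(2, -106) = -104)
c = 34650 (c = Add(Mul(-104, -330), Mul(5, 66)) = Add(34320, 330) = 34650)
Mul(149987, Pow(Add(Mul(c, Pow(399031, -1)), Mul(-349838, Pow(184546, -1))), -1)) = Mul(149987, Pow(Add(Mul(34650, Pow(399031, -1)), Mul(-349838, Pow(184546, -1))), -1)) = Mul(149987, Pow(Add(Mul(34650, Rational(1, 399031)), Mul(-349838, Rational(1, 184546))), -1)) = Mul(149987, Pow(Add(Rational(34650, 399031), Rational(-174919, 92273)), -1)) = Mul(149987, Pow(Rational(-66600844039, 36819787463), -1)) = Mul(149987, Rational(-36819787463, 66600844039)) = Rational(-5522489462212981, 66600844039)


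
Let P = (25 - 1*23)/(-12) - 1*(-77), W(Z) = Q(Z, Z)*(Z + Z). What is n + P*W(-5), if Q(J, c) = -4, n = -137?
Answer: 8809/3 ≈ 2936.3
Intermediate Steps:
W(Z) = -8*Z (W(Z) = -4*(Z + Z) = -8*Z)
P = 461/6 (P = (25 - 23)*(-1/12) + 77 = 2*(-1/12) + 77 = -⅙ + 77 = 461/6 ≈ 76.833)
n + P*W(-5) = -137 + 461*(-8*(-5))/6 = -137 + (461/6)*40 = -137 + 9220/3 = 8809/3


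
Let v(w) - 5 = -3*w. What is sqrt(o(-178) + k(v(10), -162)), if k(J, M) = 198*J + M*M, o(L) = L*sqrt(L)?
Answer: sqrt(21294 - 178*I*sqrt(178)) ≈ 146.15 - 8.1245*I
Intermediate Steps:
o(L) = L**(3/2)
v(w) = 5 - 3*w
k(J, M) = M**2 + 198*J (k(J, M) = 198*J + M**2 = M**2 + 198*J)
sqrt(o(-178) + k(v(10), -162)) = sqrt((-178)**(3/2) + ((-162)**2 + 198*(5 - 3*10))) = sqrt(-178*I*sqrt(178) + (26244 + 198*(5 - 30))) = sqrt(-178*I*sqrt(178) + (26244 + 198*(-25))) = sqrt(-178*I*sqrt(178) + (26244 - 4950)) = sqrt(-178*I*sqrt(178) + 21294) = sqrt(21294 - 178*I*sqrt(178))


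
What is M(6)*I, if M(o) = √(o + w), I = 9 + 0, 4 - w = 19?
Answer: 27*I ≈ 27.0*I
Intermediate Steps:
w = -15 (w = 4 - 1*19 = 4 - 19 = -15)
I = 9
M(o) = √(-15 + o) (M(o) = √(o - 15) = √(-15 + o))
M(6)*I = √(-15 + 6)*9 = √(-9)*9 = (3*I)*9 = 27*I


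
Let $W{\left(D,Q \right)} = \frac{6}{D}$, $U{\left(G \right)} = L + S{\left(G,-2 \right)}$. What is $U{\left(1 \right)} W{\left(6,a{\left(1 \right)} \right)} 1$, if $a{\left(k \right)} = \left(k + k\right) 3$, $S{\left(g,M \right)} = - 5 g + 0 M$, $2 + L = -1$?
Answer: $-8$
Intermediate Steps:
$L = -3$ ($L = -2 - 1 = -3$)
$S{\left(g,M \right)} = - 5 g$ ($S{\left(g,M \right)} = - 5 g + 0 = - 5 g$)
$a{\left(k \right)} = 6 k$ ($a{\left(k \right)} = 2 k 3 = 6 k$)
$U{\left(G \right)} = -3 - 5 G$
$U{\left(1 \right)} W{\left(6,a{\left(1 \right)} \right)} 1 = \left(-3 - 5\right) \frac{6}{6} \cdot 1 = \left(-3 - 5\right) 6 \cdot \frac{1}{6} \cdot 1 = \left(-8\right) 1 \cdot 1 = \left(-8\right) 1 = -8$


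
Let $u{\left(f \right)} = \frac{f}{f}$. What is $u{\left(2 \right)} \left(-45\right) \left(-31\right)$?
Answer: $1395$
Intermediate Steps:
$u{\left(f \right)} = 1$
$u{\left(2 \right)} \left(-45\right) \left(-31\right) = 1 \left(-45\right) \left(-31\right) = \left(-45\right) \left(-31\right) = 1395$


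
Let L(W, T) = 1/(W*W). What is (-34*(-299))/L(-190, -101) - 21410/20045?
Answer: 1471273329118/4009 ≈ 3.6699e+8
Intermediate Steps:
L(W, T) = W**(-2) (L(W, T) = 1/(W**2) = W**(-2))
(-34*(-299))/L(-190, -101) - 21410/20045 = (-34*(-299))/((-190)**(-2)) - 21410/20045 = 10166/(1/36100) - 21410*1/20045 = 10166*36100 - 4282/4009 = 366992600 - 4282/4009 = 1471273329118/4009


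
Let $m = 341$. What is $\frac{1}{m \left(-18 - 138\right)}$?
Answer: $- \frac{1}{53196} \approx -1.8798 \cdot 10^{-5}$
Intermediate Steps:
$\frac{1}{m \left(-18 - 138\right)} = \frac{1}{341 \left(-18 - 138\right)} = \frac{1}{341 \left(-156\right)} = \frac{1}{-53196} = - \frac{1}{53196}$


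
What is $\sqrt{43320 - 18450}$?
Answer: $\sqrt{24870} \approx 157.7$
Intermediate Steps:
$\sqrt{43320 - 18450} = \sqrt{24870}$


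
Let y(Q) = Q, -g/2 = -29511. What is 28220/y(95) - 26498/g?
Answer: 166308353/560709 ≈ 296.60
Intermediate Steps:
g = 59022 (g = -2*(-29511) = 59022)
28220/y(95) - 26498/g = 28220/95 - 26498/59022 = 28220*(1/95) - 26498*1/59022 = 5644/19 - 13249/29511 = 166308353/560709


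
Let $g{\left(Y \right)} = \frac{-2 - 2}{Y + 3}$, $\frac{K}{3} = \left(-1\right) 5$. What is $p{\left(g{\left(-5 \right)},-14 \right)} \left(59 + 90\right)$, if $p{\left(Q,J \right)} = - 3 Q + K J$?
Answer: $30396$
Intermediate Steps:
$K = -15$ ($K = 3 \left(\left(-1\right) 5\right) = 3 \left(-5\right) = -15$)
$g{\left(Y \right)} = - \frac{4}{3 + Y}$
$p{\left(Q,J \right)} = - 15 J - 3 Q$ ($p{\left(Q,J \right)} = - 3 Q - 15 J = - 15 J - 3 Q$)
$p{\left(g{\left(-5 \right)},-14 \right)} \left(59 + 90\right) = \left(\left(-15\right) \left(-14\right) - 3 \left(- \frac{4}{3 - 5}\right)\right) \left(59 + 90\right) = \left(210 - 3 \left(- \frac{4}{-2}\right)\right) 149 = \left(210 - 3 \left(\left(-4\right) \left(- \frac{1}{2}\right)\right)\right) 149 = \left(210 - 6\right) 149 = 204 \cdot 149 = 30396$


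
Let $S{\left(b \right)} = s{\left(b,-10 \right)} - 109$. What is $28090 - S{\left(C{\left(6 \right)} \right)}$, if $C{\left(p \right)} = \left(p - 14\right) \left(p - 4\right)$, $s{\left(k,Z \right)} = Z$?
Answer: $28209$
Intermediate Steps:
$C{\left(p \right)} = \left(-14 + p\right) \left(-4 + p\right)$
$S{\left(b \right)} = -119$ ($S{\left(b \right)} = -10 - 109 = -119$)
$28090 - S{\left(C{\left(6 \right)} \right)} = 28090 - -119 = 28090 + 119 = 28209$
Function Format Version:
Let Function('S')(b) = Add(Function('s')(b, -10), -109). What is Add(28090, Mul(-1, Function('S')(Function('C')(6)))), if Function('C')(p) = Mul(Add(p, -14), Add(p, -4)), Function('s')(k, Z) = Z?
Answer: 28209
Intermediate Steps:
Function('C')(p) = Mul(Add(-14, p), Add(-4, p))
Function('S')(b) = -119 (Function('S')(b) = Add(-10, -109) = -119)
Add(28090, Mul(-1, Function('S')(Function('C')(6)))) = Add(28090, Mul(-1, -119)) = Add(28090, 119) = 28209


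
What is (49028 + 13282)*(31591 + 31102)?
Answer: 3906400830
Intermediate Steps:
(49028 + 13282)*(31591 + 31102) = 62310*62693 = 3906400830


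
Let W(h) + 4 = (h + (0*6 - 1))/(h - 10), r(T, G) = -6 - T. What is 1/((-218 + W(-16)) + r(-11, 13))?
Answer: -26/5625 ≈ -0.0046222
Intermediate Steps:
W(h) = -4 + (-1 + h)/(-10 + h) (W(h) = -4 + (h + (0*6 - 1))/(h - 10) = -4 + (h + (0 - 1))/(-10 + h) = -4 + (h - 1)/(-10 + h) = -4 + (-1 + h)/(-10 + h))
1/((-218 + W(-16)) + r(-11, 13)) = 1/((-218 + 3*(13 - 1*(-16))/(-10 - 16)) + (-6 - 1*(-11))) = 1/((-218 + 3*(13 + 16)/(-26)) + (-6 + 11)) = 1/((-218 + 3*(-1/26)*29) + 5) = 1/((-218 - 87/26) + 5) = 1/(-5755/26 + 5) = 1/(-5625/26) = -26/5625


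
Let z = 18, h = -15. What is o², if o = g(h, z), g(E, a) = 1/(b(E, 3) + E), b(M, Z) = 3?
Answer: 1/144 ≈ 0.0069444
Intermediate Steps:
g(E, a) = 1/(3 + E)
o = -1/12 (o = 1/(3 - 15) = 1/(-12) = -1/12 ≈ -0.083333)
o² = (-1/12)² = 1/144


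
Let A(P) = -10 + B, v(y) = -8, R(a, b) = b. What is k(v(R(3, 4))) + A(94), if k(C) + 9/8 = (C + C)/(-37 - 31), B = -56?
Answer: -9097/136 ≈ -66.890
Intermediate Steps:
A(P) = -66 (A(P) = -10 - 56 = -66)
k(C) = -9/8 - C/34 (k(C) = -9/8 + (C + C)/(-37 - 31) = -9/8 + (2*C)/(-68) = -9/8 + (2*C)*(-1/68) = -9/8 - C/34)
k(v(R(3, 4))) + A(94) = (-9/8 - 1/34*(-8)) - 66 = (-9/8 + 4/17) - 66 = -121/136 - 66 = -9097/136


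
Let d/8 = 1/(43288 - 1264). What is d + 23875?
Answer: 125415376/5253 ≈ 23875.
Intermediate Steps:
d = 1/5253 (d = 8/(43288 - 1264) = 8/42024 = 8*(1/42024) = 1/5253 ≈ 0.00019037)
d + 23875 = 1/5253 + 23875 = 125415376/5253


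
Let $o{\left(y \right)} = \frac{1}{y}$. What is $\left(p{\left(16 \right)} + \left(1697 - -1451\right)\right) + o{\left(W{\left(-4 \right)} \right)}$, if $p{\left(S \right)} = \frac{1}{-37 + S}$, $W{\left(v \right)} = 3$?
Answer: $\frac{22038}{7} \approx 3148.3$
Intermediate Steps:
$\left(p{\left(16 \right)} + \left(1697 - -1451\right)\right) + o{\left(W{\left(-4 \right)} \right)} = \left(\frac{1}{-37 + 16} + \left(1697 - -1451\right)\right) + \frac{1}{3} = \left(\frac{1}{-21} + \left(1697 + 1451\right)\right) + \frac{1}{3} = \left(- \frac{1}{21} + 3148\right) + \frac{1}{3} = \frac{66107}{21} + \frac{1}{3} = \frac{22038}{7}$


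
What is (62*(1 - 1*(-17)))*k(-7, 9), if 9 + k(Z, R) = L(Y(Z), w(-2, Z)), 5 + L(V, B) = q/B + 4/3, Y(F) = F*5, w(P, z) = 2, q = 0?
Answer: -14136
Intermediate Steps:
Y(F) = 5*F
L(V, B) = -11/3 (L(V, B) = -5 + (0/B + 4/3) = -5 + (0 + 4*(1/3)) = -5 + (0 + 4/3) = -5 + 4/3 = -11/3)
k(Z, R) = -38/3 (k(Z, R) = -9 - 11/3 = -38/3)
(62*(1 - 1*(-17)))*k(-7, 9) = (62*(1 - 1*(-17)))*(-38/3) = (62*(1 + 17))*(-38/3) = (62*18)*(-38/3) = 1116*(-38/3) = -14136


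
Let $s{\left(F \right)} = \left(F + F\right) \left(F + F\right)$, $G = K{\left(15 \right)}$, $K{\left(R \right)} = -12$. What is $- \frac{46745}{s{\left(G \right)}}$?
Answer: $- \frac{46745}{576} \approx -81.155$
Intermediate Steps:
$G = -12$
$s{\left(F \right)} = 4 F^{2}$ ($s{\left(F \right)} = 2 F 2 F = 4 F^{2}$)
$- \frac{46745}{s{\left(G \right)}} = - \frac{46745}{4 \left(-12\right)^{2}} = - \frac{46745}{4 \cdot 144} = - \frac{46745}{576}$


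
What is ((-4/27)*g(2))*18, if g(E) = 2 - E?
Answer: 0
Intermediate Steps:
((-4/27)*g(2))*18 = ((-4/27)*(2 - 1*2))*18 = ((-4*1/27)*(2 - 2))*18 = -4/27*0*18 = 0*18 = 0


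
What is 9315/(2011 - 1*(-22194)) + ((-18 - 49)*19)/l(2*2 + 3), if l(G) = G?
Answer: -6149552/33887 ≈ -181.47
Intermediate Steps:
9315/(2011 - 1*(-22194)) + ((-18 - 49)*19)/l(2*2 + 3) = 9315/(2011 - 1*(-22194)) + ((-18 - 49)*19)/(2*2 + 3) = 9315/(2011 + 22194) + (-67*19)/(4 + 3) = 9315/24205 - 1273/7 = 9315*(1/24205) - 1273*⅐ = 1863/4841 - 1273/7 = -6149552/33887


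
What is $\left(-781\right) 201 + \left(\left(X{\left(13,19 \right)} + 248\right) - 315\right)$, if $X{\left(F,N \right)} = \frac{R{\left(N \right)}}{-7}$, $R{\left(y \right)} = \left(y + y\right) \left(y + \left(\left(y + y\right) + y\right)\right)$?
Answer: $- \frac{1102224}{7} \approx -1.5746 \cdot 10^{5}$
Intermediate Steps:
$R{\left(y \right)} = 8 y^{2}$ ($R{\left(y \right)} = 2 y \left(y + \left(2 y + y\right)\right) = 2 y \left(y + 3 y\right) = 2 y 4 y = 8 y^{2}$)
$X{\left(F,N \right)} = - \frac{8 N^{2}}{7}$ ($X{\left(F,N \right)} = \frac{8 N^{2}}{-7} = 8 N^{2} \left(- \frac{1}{7}\right) = - \frac{8 N^{2}}{7}$)
$\left(-781\right) 201 + \left(\left(X{\left(13,19 \right)} + 248\right) - 315\right) = \left(-781\right) 201 - \left(67 + \frac{2888}{7}\right) = -156981 + \left(\left(\left(- \frac{8}{7}\right) 361 + 248\right) - 315\right) = -156981 + \left(\left(- \frac{2888}{7} + 248\right) - 315\right) = -156981 - \frac{3357}{7} = - \frac{1102224}{7}$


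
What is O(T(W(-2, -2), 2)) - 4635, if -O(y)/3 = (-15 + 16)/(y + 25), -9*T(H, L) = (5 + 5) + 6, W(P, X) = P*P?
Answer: -968742/209 ≈ -4635.1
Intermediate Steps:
W(P, X) = P**2
T(H, L) = -16/9 (T(H, L) = -((5 + 5) + 6)/9 = -(10 + 6)/9 = -1/9*16 = -16/9)
O(y) = -3/(25 + y) (O(y) = -3*(-15 + 16)/(y + 25) = -3/(25 + y))
O(T(W(-2, -2), 2)) - 4635 = -3/(25 - 16/9) - 4635 = -3/209/9 - 4635 = -3*9/209 - 4635 = -27/209 - 4635 = -968742/209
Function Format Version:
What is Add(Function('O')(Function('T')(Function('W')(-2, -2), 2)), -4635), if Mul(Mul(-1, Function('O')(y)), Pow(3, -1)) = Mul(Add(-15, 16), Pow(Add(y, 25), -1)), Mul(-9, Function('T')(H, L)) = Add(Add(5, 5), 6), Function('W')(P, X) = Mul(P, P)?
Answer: Rational(-968742, 209) ≈ -4635.1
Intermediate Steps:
Function('W')(P, X) = Pow(P, 2)
Function('T')(H, L) = Rational(-16, 9) (Function('T')(H, L) = Mul(Rational(-1, 9), Add(Add(5, 5), 6)) = Mul(Rational(-1, 9), Add(10, 6)) = Mul(Rational(-1, 9), 16) = Rational(-16, 9))
Function('O')(y) = Mul(-3, Pow(Add(25, y), -1)) (Function('O')(y) = Mul(-3, Mul(Add(-15, 16), Pow(Add(y, 25), -1))) = Mul(-3, Mul(1, Pow(Add(25, y), -1))) = Mul(-3, Pow(Add(25, y), -1)))
Add(Function('O')(Function('T')(Function('W')(-2, -2), 2)), -4635) = Add(Mul(-3, Pow(Add(25, Rational(-16, 9)), -1)), -4635) = Add(Mul(-3, Pow(Rational(209, 9), -1)), -4635) = Add(Mul(-3, Rational(9, 209)), -4635) = Add(Rational(-27, 209), -4635) = Rational(-968742, 209)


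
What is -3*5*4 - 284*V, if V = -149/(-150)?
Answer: -25658/75 ≈ -342.11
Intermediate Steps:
V = 149/150 (V = -149*(-1/150) = 149/150 ≈ 0.99333)
-3*5*4 - 284*V = -3*5*4 - 284*149/150 = -15*4 - 21158/75 = -60 - 21158/75 = -25658/75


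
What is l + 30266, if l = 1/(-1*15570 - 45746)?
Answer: 1855790055/61316 ≈ 30266.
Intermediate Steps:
l = -1/61316 (l = 1/(-15570 - 45746) = 1/(-61316) = -1/61316 ≈ -1.6309e-5)
l + 30266 = -1/61316 + 30266 = 1855790055/61316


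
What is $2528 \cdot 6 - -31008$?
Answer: $46176$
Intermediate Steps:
$2528 \cdot 6 - -31008 = 15168 + 31008 = 46176$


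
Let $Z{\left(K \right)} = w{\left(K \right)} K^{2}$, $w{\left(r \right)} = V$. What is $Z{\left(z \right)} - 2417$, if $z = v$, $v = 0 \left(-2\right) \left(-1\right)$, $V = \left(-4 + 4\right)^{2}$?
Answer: $-2417$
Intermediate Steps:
$V = 0$ ($V = 0^{2} = 0$)
$w{\left(r \right)} = 0$
$v = 0$ ($v = 0 \left(-1\right) = 0$)
$z = 0$
$Z{\left(K \right)} = 0$ ($Z{\left(K \right)} = 0 K^{2} = 0$)
$Z{\left(z \right)} - 2417 = 0 - 2417 = -2417$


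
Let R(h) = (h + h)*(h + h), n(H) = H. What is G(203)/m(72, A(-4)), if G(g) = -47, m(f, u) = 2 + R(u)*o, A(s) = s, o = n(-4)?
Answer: 47/254 ≈ 0.18504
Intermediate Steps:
o = -4
R(h) = 4*h² (R(h) = (2*h)*(2*h) = 4*h²)
m(f, u) = 2 - 16*u² (m(f, u) = 2 + (4*u²)*(-4) = 2 - 16*u²)
G(203)/m(72, A(-4)) = -47/(2 - 16*(-4)²) = -47/(2 - 16*16) = -47/(2 - 256) = -47/(-254) = -47*(-1/254) = 47/254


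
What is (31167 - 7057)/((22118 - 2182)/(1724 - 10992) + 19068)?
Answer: 3990205/3155398 ≈ 1.2646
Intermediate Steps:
(31167 - 7057)/((22118 - 2182)/(1724 - 10992) + 19068) = 24110/(19936/(-9268) + 19068) = 24110/(19936*(-1/9268) + 19068) = 24110/(-712/331 + 19068) = 24110/(6310796/331) = 24110*(331/6310796) = 3990205/3155398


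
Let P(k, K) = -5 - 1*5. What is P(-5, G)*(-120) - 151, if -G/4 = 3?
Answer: 1049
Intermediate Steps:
G = -12 (G = -4*3 = -12)
P(k, K) = -10 (P(k, K) = -5 - 5 = -10)
P(-5, G)*(-120) - 151 = -10*(-120) - 151 = 1200 - 151 = 1049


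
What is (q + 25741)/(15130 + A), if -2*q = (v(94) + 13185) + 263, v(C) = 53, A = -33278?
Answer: -37981/36296 ≈ -1.0464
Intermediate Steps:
q = -13501/2 (q = -((53 + 13185) + 263)/2 = -(13238 + 263)/2 = -1/2*13501 = -13501/2 ≈ -6750.5)
(q + 25741)/(15130 + A) = (-13501/2 + 25741)/(15130 - 33278) = (37981/2)/(-18148) = (37981/2)*(-1/18148) = -37981/36296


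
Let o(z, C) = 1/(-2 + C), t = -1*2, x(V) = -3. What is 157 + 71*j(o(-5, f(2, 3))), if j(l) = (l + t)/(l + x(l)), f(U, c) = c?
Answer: 385/2 ≈ 192.50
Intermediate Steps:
t = -2
j(l) = (-2 + l)/(-3 + l) (j(l) = (l - 2)/(l - 3) = (-2 + l)/(-3 + l))
157 + 71*j(o(-5, f(2, 3))) = 157 + 71*((-2 + 1/(-2 + 3))/(-3 + 1/(-2 + 3))) = 157 + 71*((-2 + 1/1)/(-3 + 1/1)) = 157 + 71*((-2 + 1)/(-3 + 1)) = 157 + 71*(-1/(-2)) = 157 + 71*(-1/2*(-1)) = 157 + 71*(1/2) = 157 + 71/2 = 385/2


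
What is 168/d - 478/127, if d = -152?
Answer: -11749/2413 ≈ -4.8690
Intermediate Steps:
168/d - 478/127 = 168/(-152) - 478/127 = 168*(-1/152) - 478*1/127 = -21/19 - 478/127 = -11749/2413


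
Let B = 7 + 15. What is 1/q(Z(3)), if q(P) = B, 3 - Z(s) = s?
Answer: 1/22 ≈ 0.045455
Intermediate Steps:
Z(s) = 3 - s
B = 22
q(P) = 22
1/q(Z(3)) = 1/22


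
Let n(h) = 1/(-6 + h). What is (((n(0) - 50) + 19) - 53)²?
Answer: 255025/36 ≈ 7084.0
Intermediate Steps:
(((n(0) - 50) + 19) - 53)² = (((1/(-6 + 0) - 50) + 19) - 53)² = (((1/(-6) - 50) + 19) - 53)² = (((-⅙ - 50) + 19) - 53)² = ((-301/6 + 19) - 53)² = (-187/6 - 53)² = (-505/6)² = 255025/36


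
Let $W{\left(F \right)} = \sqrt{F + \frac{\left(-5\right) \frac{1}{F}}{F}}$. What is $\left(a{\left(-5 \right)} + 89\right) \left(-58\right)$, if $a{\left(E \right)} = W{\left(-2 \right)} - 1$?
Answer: $-5104 - 29 i \sqrt{13} \approx -5104.0 - 104.56 i$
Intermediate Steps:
$W{\left(F \right)} = \sqrt{F - \frac{5}{F^{2}}}$
$a{\left(E \right)} = -1 + \frac{i \sqrt{13}}{2}$ ($a{\left(E \right)} = \sqrt{-2 - \frac{5}{4}} - 1 = \sqrt{- \frac{13}{4}} - 1 = \frac{i \sqrt{13}}{2} - 1 = -1 + \frac{i \sqrt{13}}{2}$)
$\left(a{\left(-5 \right)} + 89\right) \left(-58\right) = \left(\left(-1 + \frac{i \sqrt{13}}{2}\right) + 89\right) \left(-58\right) = \left(88 + \frac{i \sqrt{13}}{2}\right) \left(-58\right) = -5104 - 29 i \sqrt{13}$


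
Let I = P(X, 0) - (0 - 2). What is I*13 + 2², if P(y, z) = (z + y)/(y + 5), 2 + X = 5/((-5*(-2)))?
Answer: 171/7 ≈ 24.429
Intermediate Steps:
X = -3/2 (X = -2 + 5/((-5*(-2))) = -2 + 5/10 = -2 + 5*(⅒) = -2 + ½ = -3/2 ≈ -1.5000)
P(y, z) = (y + z)/(5 + y)
I = 11/7 (I = (-3/2 + 0)/(5 - 3/2) - (0 - 2) = -3/2/(7/2) - 1*(-2) = (2/7)*(-3/2) + 2 = -3/7 + 2 = 11/7 ≈ 1.5714)
I*13 + 2² = (11/7)*13 + 2² = 143/7 + 4 = 171/7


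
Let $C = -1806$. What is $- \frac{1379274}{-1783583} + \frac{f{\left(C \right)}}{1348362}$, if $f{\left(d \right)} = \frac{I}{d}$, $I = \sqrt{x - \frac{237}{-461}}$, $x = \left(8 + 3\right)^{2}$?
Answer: $\frac{1379274}{1783583} - \frac{\sqrt{25824298}}{1122600356892} \approx 0.77332$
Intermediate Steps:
$x = 121$ ($x = 11^{2} = 121$)
$I = \frac{\sqrt{25824298}}{461}$ ($I = \sqrt{121 - \frac{237}{-461}} = \sqrt{121 - - \frac{237}{461}} = \sqrt{121 + \frac{237}{461}} = \sqrt{\frac{56018}{461}} = \frac{\sqrt{25824298}}{461} \approx 11.023$)
$f{\left(d \right)} = \frac{\sqrt{25824298}}{461 d}$ ($f{\left(d \right)} = \frac{\frac{1}{461} \sqrt{25824298}}{d} = \frac{\sqrt{25824298}}{461 d}$)
$- \frac{1379274}{-1783583} + \frac{f{\left(C \right)}}{1348362} = - \frac{1379274}{-1783583} + \frac{\frac{1}{461} \sqrt{25824298} \frac{1}{-1806}}{1348362} = \left(-1379274\right) \left(- \frac{1}{1783583}\right) + \frac{1}{461} \sqrt{25824298} \left(- \frac{1}{1806}\right) \frac{1}{1348362} = \frac{1379274}{1783583} + - \frac{\sqrt{25824298}}{832566} \cdot \frac{1}{1348362} = \frac{1379274}{1783583} - \frac{\sqrt{25824298}}{1122600356892}$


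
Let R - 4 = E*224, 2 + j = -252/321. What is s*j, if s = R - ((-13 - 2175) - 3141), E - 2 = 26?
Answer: -3458290/107 ≈ -32320.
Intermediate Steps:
E = 28 (E = 2 + 26 = 28)
j = -298/107 (j = -2 - 252/321 = -2 - 252*1/321 = -2 - 84/107 = -298/107 ≈ -2.7850)
R = 6276 (R = 4 + 28*224 = 4 + 6272 = 6276)
s = 11605 (s = 6276 - ((-13 - 2175) - 3141) = 6276 - (-2188 - 3141) = 6276 - 1*(-5329) = 6276 + 5329 = 11605)
s*j = 11605*(-298/107) = -3458290/107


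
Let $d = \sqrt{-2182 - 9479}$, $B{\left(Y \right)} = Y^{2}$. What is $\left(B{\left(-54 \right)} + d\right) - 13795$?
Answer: $-10879 + 13 i \sqrt{69} \approx -10879.0 + 107.99 i$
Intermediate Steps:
$d = 13 i \sqrt{69}$ ($d = \sqrt{-2182 - 9479} = \sqrt{-11661} = 13 i \sqrt{69} \approx 107.99 i$)
$\left(B{\left(-54 \right)} + d\right) - 13795 = \left(\left(-54\right)^{2} + 13 i \sqrt{69}\right) - 13795 = \left(2916 + 13 i \sqrt{69}\right) - 13795 = -10879 + 13 i \sqrt{69}$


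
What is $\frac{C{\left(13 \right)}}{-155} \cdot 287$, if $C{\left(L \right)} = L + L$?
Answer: $- \frac{7462}{155} \approx -48.142$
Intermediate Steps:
$C{\left(L \right)} = 2 L$
$\frac{C{\left(13 \right)}}{-155} \cdot 287 = \frac{2 \cdot 13}{-155} \cdot 287 = 26 \left(- \frac{1}{155}\right) 287 = \left(- \frac{26}{155}\right) 287 = - \frac{7462}{155}$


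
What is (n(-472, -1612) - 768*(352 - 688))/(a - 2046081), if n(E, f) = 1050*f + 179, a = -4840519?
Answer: 1434373/6886600 ≈ 0.20828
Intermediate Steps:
n(E, f) = 179 + 1050*f
(n(-472, -1612) - 768*(352 - 688))/(a - 2046081) = ((179 + 1050*(-1612)) - 768*(352 - 688))/(-4840519 - 2046081) = ((179 - 1692600) - 768*(-336))/(-6886600) = (-1692421 + 258048)*(-1/6886600) = -1434373*(-1/6886600) = 1434373/6886600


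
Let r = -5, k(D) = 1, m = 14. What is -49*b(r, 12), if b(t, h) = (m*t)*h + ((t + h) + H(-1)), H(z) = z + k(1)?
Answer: 40817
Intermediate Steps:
H(z) = 1 + z (H(z) = z + 1 = 1 + z)
b(t, h) = h + t + 14*h*t (b(t, h) = (14*t)*h + ((t + h) + (1 - 1)) = 14*h*t + ((h + t) + 0) = 14*h*t + (h + t) = h + t + 14*h*t)
-49*b(r, 12) = -49*(12 - 5 + 14*12*(-5)) = -49*(12 - 5 - 840) = -49*(-833) = 40817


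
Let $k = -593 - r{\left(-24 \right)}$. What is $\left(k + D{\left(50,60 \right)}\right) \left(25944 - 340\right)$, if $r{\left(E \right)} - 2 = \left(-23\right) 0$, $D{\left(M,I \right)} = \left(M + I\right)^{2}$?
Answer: $294574020$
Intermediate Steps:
$D{\left(M,I \right)} = \left(I + M\right)^{2}$
$r{\left(E \right)} = 2$ ($r{\left(E \right)} = 2 - 0 = 2 + 0 = 2$)
$k = -595$ ($k = -593 - 2 = -595$)
$\left(k + D{\left(50,60 \right)}\right) \left(25944 - 340\right) = \left(-595 + \left(60 + 50\right)^{2}\right) \left(25944 - 340\right) = \left(-595 + 110^{2}\right) 25604 = \left(-595 + 12100\right) 25604 = 11505 \cdot 25604 = 294574020$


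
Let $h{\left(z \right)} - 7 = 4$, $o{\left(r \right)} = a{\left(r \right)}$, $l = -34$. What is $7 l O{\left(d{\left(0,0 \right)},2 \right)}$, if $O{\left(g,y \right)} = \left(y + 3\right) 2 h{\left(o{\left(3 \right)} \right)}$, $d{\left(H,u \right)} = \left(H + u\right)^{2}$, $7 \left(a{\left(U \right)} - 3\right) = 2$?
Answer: $-26180$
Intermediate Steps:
$a{\left(U \right)} = \frac{23}{7}$ ($a{\left(U \right)} = 3 + \frac{1}{7} \cdot 2 = 3 + \frac{2}{7} = \frac{23}{7}$)
$o{\left(r \right)} = \frac{23}{7}$
$h{\left(z \right)} = 11$ ($h{\left(z \right)} = 7 + 4 = 11$)
$O{\left(g,y \right)} = 66 + 22 y$ ($O{\left(g,y \right)} = \left(y + 3\right) 2 \cdot 11 = \left(3 + y\right) 2 \cdot 11 = \left(6 + 2 y\right) 11 = 66 + 22 y$)
$7 l O{\left(d{\left(0,0 \right)},2 \right)} = 7 \left(-34\right) \left(66 + 22 \cdot 2\right) = - 238 \left(66 + 44\right) = \left(-238\right) 110 = -26180$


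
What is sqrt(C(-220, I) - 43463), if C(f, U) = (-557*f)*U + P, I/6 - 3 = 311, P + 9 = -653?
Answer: sqrt(230821235) ≈ 15193.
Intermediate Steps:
P = -662 (P = -9 - 653 = -662)
I = 1884 (I = 18 + 6*311 = 18 + 1866 = 1884)
C(f, U) = -662 - 557*U*f (C(f, U) = (-557*f)*U - 662 = -557*U*f - 662 = -662 - 557*U*f)
sqrt(C(-220, I) - 43463) = sqrt((-662 - 557*1884*(-220)) - 43463) = sqrt((-662 + 230865360) - 43463) = sqrt(230864698 - 43463) = sqrt(230821235)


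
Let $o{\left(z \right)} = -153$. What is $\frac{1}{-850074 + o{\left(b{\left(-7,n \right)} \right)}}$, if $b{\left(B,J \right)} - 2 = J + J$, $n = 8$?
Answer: $- \frac{1}{850227} \approx -1.1762 \cdot 10^{-6}$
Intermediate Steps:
$b{\left(B,J \right)} = 2 + 2 J$ ($b{\left(B,J \right)} = 2 + \left(J + J\right) = 2 + 2 J$)
$\frac{1}{-850074 + o{\left(b{\left(-7,n \right)} \right)}} = \frac{1}{-850074 - 153} = \frac{1}{-850227} = - \frac{1}{850227}$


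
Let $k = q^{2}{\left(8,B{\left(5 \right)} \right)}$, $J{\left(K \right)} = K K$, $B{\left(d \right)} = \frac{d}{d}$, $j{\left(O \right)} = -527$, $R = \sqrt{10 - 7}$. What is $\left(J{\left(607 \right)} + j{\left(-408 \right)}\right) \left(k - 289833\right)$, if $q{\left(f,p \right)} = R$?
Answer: $-106634833260$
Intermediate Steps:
$R = \sqrt{3} \approx 1.732$
$B{\left(d \right)} = 1$
$q{\left(f,p \right)} = \sqrt{3}$
$J{\left(K \right)} = K^{2}$
$k = 3$ ($k = \left(\sqrt{3}\right)^{2} = 3$)
$\left(J{\left(607 \right)} + j{\left(-408 \right)}\right) \left(k - 289833\right) = \left(607^{2} - 527\right) \left(3 - 289833\right) = \left(368449 - 527\right) \left(-289830\right) = 367922 \left(-289830\right) = -106634833260$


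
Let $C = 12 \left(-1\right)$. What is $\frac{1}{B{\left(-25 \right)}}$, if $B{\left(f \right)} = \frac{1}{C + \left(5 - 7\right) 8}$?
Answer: $-28$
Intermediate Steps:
$C = -12$
$B{\left(f \right)} = - \frac{1}{28}$ ($B{\left(f \right)} = \frac{1}{-12 + \left(5 - 7\right) 8} = \frac{1}{-12 - 16} = \frac{1}{-28} = - \frac{1}{28}$)
$\frac{1}{B{\left(-25 \right)}} = \frac{1}{- \frac{1}{28}} = -28$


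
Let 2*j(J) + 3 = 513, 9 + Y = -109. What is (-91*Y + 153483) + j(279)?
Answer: 164476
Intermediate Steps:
Y = -118 (Y = -9 - 109 = -118)
j(J) = 255 (j(J) = -3/2 + (½)*513 = -3/2 + 513/2 = 255)
(-91*Y + 153483) + j(279) = (-91*(-118) + 153483) + 255 = (10738 + 153483) + 255 = 164221 + 255 = 164476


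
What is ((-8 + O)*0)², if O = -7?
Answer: 0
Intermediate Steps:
((-8 + O)*0)² = ((-8 - 7)*0)² = (-15*0)² = 0² = 0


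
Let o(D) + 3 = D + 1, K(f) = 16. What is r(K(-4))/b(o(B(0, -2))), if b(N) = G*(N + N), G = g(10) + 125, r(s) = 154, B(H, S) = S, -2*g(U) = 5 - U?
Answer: -77/510 ≈ -0.15098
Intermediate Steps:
g(U) = -5/2 + U/2 (g(U) = -(5 - U)/2 = -5/2 + U/2)
G = 255/2 (G = (-5/2 + (½)*10) + 125 = (-5/2 + 5) + 125 = 5/2 + 125 = 255/2 ≈ 127.50)
o(D) = -2 + D (o(D) = -3 + (D + 1) = -3 + (1 + D) = -2 + D)
b(N) = 255*N (b(N) = 255*(N + N)/2 = 255*(2*N)/2 = 255*N)
r(K(-4))/b(o(B(0, -2))) = 154/((255*(-2 - 2))) = 154/((255*(-4))) = 154/(-1020) = 154*(-1/1020) = -77/510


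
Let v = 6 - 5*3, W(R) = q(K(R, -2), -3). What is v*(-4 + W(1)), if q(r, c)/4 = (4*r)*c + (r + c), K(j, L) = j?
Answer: 540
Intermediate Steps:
q(r, c) = 4*c + 4*r + 16*c*r (q(r, c) = 4*((4*r)*c + (r + c)) = 4*(4*c*r + (c + r)) = 4*(c + r + 4*c*r) = 4*c + 4*r + 16*c*r)
W(R) = -12 - 44*R (W(R) = 4*(-3) + 4*R + 16*(-3)*R = -12 + 4*R - 48*R = -12 - 44*R)
v = -9 (v = 6 - 15 = -9)
v*(-4 + W(1)) = -9*(-4 + (-12 - 44*1)) = -9*(-4 + (-12 - 44)) = -9*(-4 - 56) = -9*(-60) = 540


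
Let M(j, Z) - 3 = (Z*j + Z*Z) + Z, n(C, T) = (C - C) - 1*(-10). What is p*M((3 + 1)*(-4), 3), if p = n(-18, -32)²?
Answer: -3300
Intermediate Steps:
n(C, T) = 10 (n(C, T) = 0 + 10 = 10)
M(j, Z) = 3 + Z + Z² + Z*j (M(j, Z) = 3 + ((Z*j + Z*Z) + Z) = 3 + ((Z*j + Z²) + Z) = 3 + ((Z² + Z*j) + Z) = 3 + (Z + Z² + Z*j) = 3 + Z + Z² + Z*j)
p = 100 (p = 10² = 100)
p*M((3 + 1)*(-4), 3) = 100*(3 + 3 + 3² + 3*((3 + 1)*(-4))) = 100*(3 + 3 + 9 + 3*(4*(-4))) = 100*(3 + 3 + 9 + 3*(-16)) = 100*(3 + 3 + 9 - 48) = 100*(-33) = -3300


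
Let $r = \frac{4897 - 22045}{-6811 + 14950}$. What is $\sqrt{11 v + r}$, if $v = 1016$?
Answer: $\frac{6 \sqrt{2284554901}}{2713} \approx 105.71$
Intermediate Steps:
$r = - \frac{5716}{2713}$ ($r = - \frac{17148}{8139} = \left(-17148\right) \frac{1}{8139} = - \frac{5716}{2713} \approx -2.1069$)
$\sqrt{11 v + r} = \sqrt{11 \cdot 1016 - \frac{5716}{2713}} = \sqrt{11176 - \frac{5716}{2713}} = \sqrt{\frac{30314772}{2713}} = \frac{6 \sqrt{2284554901}}{2713}$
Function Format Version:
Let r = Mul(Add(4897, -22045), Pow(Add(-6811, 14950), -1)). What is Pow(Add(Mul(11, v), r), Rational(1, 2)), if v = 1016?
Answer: Mul(Rational(6, 2713), Pow(2284554901, Rational(1, 2))) ≈ 105.71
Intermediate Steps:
r = Rational(-5716, 2713) (r = Mul(-17148, Pow(8139, -1)) = Mul(-17148, Rational(1, 8139)) = Rational(-5716, 2713) ≈ -2.1069)
Pow(Add(Mul(11, v), r), Rational(1, 2)) = Pow(Add(Mul(11, 1016), Rational(-5716, 2713)), Rational(1, 2)) = Pow(Add(11176, Rational(-5716, 2713)), Rational(1, 2)) = Pow(Rational(30314772, 2713), Rational(1, 2)) = Mul(Rational(6, 2713), Pow(2284554901, Rational(1, 2)))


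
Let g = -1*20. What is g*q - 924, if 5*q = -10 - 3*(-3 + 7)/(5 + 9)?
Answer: -6164/7 ≈ -880.57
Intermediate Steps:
g = -20
q = -76/35 (q = (-10 - 3*(-3 + 7)/(5 + 9))/5 = (-10 - 12/14)/5 = (-10 - 3*2/7)/5 = (-10 - 6/7)/5 = (1/5)*(-76/7) = -76/35 ≈ -2.1714)
g*q - 924 = -20*(-76/35) - 924 = 304/7 - 924 = -6164/7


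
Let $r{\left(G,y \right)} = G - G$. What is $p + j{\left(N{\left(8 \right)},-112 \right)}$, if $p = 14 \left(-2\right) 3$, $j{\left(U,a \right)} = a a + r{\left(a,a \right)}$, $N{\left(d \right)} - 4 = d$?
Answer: $12460$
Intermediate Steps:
$N{\left(d \right)} = 4 + d$
$r{\left(G,y \right)} = 0$
$j{\left(U,a \right)} = a^{2}$ ($j{\left(U,a \right)} = a a + 0 = a^{2} + 0 = a^{2}$)
$p = -84$ ($p = \left(-28\right) 3 = -84$)
$p + j{\left(N{\left(8 \right)},-112 \right)} = -84 + \left(-112\right)^{2} = -84 + 12544 = 12460$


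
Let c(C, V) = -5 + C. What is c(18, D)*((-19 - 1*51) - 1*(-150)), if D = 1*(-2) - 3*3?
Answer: 1040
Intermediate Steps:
D = -11 (D = -2 - 9 = -11)
c(18, D)*((-19 - 1*51) - 1*(-150)) = (-5 + 18)*((-19 - 1*51) - 1*(-150)) = 13*((-19 - 51) + 150) = 13*(-70 + 150) = 13*80 = 1040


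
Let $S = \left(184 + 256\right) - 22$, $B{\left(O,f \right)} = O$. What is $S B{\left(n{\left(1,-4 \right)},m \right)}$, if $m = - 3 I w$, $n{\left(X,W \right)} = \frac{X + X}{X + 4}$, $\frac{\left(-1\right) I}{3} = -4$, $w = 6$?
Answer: $\frac{836}{5} \approx 167.2$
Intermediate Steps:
$I = 12$ ($I = \left(-3\right) \left(-4\right) = 12$)
$n{\left(X,W \right)} = \frac{2 X}{4 + X}$
$m = -216$ ($m = \left(-3\right) 12 \cdot 6 = \left(-36\right) 6 = -216$)
$S = 418$ ($S = 440 - 22 = 418$)
$S B{\left(n{\left(1,-4 \right)},m \right)} = 418 \cdot 2 \cdot 1 \frac{1}{4 + 1} = 418 \cdot 2 \cdot 1 \cdot \frac{1}{5} = 418 \cdot \frac{2}{5} = \frac{836}{5}$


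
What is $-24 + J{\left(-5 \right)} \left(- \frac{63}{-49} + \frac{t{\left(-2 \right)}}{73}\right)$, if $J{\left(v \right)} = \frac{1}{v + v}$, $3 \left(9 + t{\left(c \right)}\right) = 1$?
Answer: $- \frac{369709}{15330} \approx -24.117$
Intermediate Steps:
$t{\left(c \right)} = - \frac{26}{3}$ ($t{\left(c \right)} = -9 + \frac{1}{3} \cdot 1 = -9 + \frac{1}{3} = - \frac{26}{3}$)
$J{\left(v \right)} = \frac{1}{2 v}$
$-24 + J{\left(-5 \right)} \left(- \frac{63}{-49} + \frac{t{\left(-2 \right)}}{73}\right) = -24 + \frac{1}{2 \left(-5\right)} \left(- \frac{63}{-49} - \frac{26}{3 \cdot 73}\right) = -24 + \frac{1}{2} \left(- \frac{1}{5}\right) \left(\left(-63\right) \left(- \frac{1}{49}\right) - \frac{26}{219}\right) = -24 - \frac{\frac{9}{7} - \frac{26}{219}}{10} = -24 - \frac{1789}{15330} = - \frac{369709}{15330}$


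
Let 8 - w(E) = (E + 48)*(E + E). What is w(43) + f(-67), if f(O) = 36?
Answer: -7782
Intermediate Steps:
w(E) = 8 - 2*E*(48 + E) (w(E) = 8 - (E + 48)*(E + E) = 8 - (48 + E)*2*E = 8 - 2*E*(48 + E))
w(43) + f(-67) = (8 - 96*43 - 2*43**2) + 36 = (8 - 4128 - 2*1849) + 36 = (8 - 4128 - 3698) + 36 = -7818 + 36 = -7782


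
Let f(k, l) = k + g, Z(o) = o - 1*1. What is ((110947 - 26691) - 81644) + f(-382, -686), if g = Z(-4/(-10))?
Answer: 11147/5 ≈ 2229.4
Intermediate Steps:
Z(o) = -1 + o (Z(o) = o - 1 = -1 + o)
g = -3/5 (g = -1 - 4/(-10) = -1 - 4*(-1/10) = -1 + 2/5 = -3/5 ≈ -0.60000)
f(k, l) = -3/5 + k (f(k, l) = k - 3/5 = -3/5 + k)
((110947 - 26691) - 81644) + f(-382, -686) = ((110947 - 26691) - 81644) + (-3/5 - 382) = (84256 - 81644) - 1913/5 = 2612 - 1913/5 = 11147/5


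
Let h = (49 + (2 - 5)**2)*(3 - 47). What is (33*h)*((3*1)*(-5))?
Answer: 1263240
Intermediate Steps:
h = -2552 (h = (49 + (-3)**2)*(-44) = (49 + 9)*(-44) = 58*(-44) = -2552)
(33*h)*((3*1)*(-5)) = (33*(-2552))*((3*1)*(-5)) = -252648*(-5) = -84216*(-15) = 1263240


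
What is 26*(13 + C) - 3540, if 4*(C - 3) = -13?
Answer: -6417/2 ≈ -3208.5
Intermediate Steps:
C = -¼ (C = 3 + (¼)*(-13) = 3 - 13/4 = -¼ ≈ -0.25000)
26*(13 + C) - 3540 = 26*(13 - ¼) - 3540 = 26*(51/4) - 3540 = 663/2 - 3540 = -6417/2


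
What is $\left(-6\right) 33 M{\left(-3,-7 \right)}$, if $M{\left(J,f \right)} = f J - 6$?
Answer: $-2970$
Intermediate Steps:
$M{\left(J,f \right)} = -6 + J f$ ($M{\left(J,f \right)} = J f - 6 = -6 + J f$)
$\left(-6\right) 33 M{\left(-3,-7 \right)} = \left(-6\right) 33 \left(-6 - -21\right) = - 198 \left(-6 + 21\right) = \left(-198\right) 15 = -2970$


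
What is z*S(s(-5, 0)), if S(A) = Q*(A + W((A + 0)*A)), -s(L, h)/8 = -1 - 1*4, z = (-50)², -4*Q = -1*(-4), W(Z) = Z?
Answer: -4100000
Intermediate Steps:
Q = -1 (Q = -(-1)*(-4)/4 = -¼*4 = -1)
z = 2500
s(L, h) = 40 (s(L, h) = -8*(-1 - 1*4) = -8*(-1 - 4) = -8*(-5) = 40)
S(A) = -A - A² (S(A) = -(A + (A + 0)*A) = -(A + A*A) = -(A + A²) = -A - A²)
z*S(s(-5, 0)) = 2500*(40*(-1 - 1*40)) = 2500*(40*(-1 - 40)) = 2500*(40*(-41)) = 2500*(-1640) = -4100000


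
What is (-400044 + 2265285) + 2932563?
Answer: 4797804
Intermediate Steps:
(-400044 + 2265285) + 2932563 = 1865241 + 2932563 = 4797804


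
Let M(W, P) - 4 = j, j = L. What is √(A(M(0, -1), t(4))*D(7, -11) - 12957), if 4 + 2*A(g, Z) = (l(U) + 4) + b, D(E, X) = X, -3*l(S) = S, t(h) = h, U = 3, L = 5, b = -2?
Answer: I*√51762/2 ≈ 113.76*I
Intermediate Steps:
l(S) = -S/3
j = 5
M(W, P) = 9 (M(W, P) = 4 + 5 = 9)
A(g, Z) = -3/2 (A(g, Z) = -2 + ((-⅓*3 + 4) - 2)/2 = -2 + ((-1 + 4) - 2)/2 = -2 + (3 - 2)/2 = -2 + (½)*1 = -2 + ½ = -3/2)
√(A(M(0, -1), t(4))*D(7, -11) - 12957) = √(-3/2*(-11) - 12957) = √(33/2 - 12957) = √(-25881/2) = I*√51762/2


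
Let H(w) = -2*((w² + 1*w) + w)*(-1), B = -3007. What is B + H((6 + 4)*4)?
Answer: 353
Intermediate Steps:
H(w) = 2*w² + 4*w (H(w) = -2*((w² + w) + w)*(-1) = -2*((w + w²) + w)*(-1) = -2*(w² + 2*w)*(-1) = (-4*w - 2*w²)*(-1) = 2*w² + 4*w)
B + H((6 + 4)*4) = -3007 + 2*((6 + 4)*4)*(2 + (6 + 4)*4) = -3007 + 2*(10*4)*(2 + 10*4) = -3007 + 2*40*(2 + 40) = -3007 + 2*40*42 = -3007 + 3360 = 353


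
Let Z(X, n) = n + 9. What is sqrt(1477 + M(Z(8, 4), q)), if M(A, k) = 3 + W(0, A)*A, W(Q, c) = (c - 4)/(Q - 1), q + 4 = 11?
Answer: sqrt(1363) ≈ 36.919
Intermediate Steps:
q = 7 (q = -4 + 11 = 7)
Z(X, n) = 9 + n
W(Q, c) = (-4 + c)/(-1 + Q)
M(A, k) = 3 + A*(4 - A) (M(A, k) = 3 + ((-4 + A)/(-1 + 0))*A = 3 + ((-4 + A)/(-1))*A = 3 + (-(-4 + A))*A = 3 + (4 - A)*A = 3 + A*(4 - A))
sqrt(1477 + M(Z(8, 4), q)) = sqrt(1477 + (3 + (9 + 4)*(4 - (9 + 4)))) = sqrt(1477 + (3 + 13*(4 - 1*13))) = sqrt(1477 + (3 + 13*(4 - 13))) = sqrt(1477 + (3 + 13*(-9))) = sqrt(1477 + (3 - 117)) = sqrt(1477 - 114) = sqrt(1363)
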